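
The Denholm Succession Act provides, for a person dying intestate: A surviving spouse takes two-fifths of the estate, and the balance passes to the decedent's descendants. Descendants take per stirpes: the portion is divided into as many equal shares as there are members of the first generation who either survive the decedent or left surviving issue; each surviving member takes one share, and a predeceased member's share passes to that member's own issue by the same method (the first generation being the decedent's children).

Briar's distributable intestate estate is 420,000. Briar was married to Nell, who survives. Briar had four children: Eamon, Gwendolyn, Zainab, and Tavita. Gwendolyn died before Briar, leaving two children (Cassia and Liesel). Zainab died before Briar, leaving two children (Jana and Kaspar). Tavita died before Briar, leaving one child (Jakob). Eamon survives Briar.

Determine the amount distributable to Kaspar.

Nell takes two-fifths of 420,000 = 168,000. The remaining 252,000 passes to the descendants.
The descendants' portion (252,000) is divided into 4 shares of 63,000: Eamon takes 63,000; Gwendolyn's 63,000 share passes to Gwendolyn's issue; Zainab's 63,000 share passes to Zainab's issue; Tavita's 63,000 share passes to Tavita's issue.
Gwendolyn's share (63,000) is divided into 2 shares of 31,500: Cassia and Liesel each take 31,500.
Zainab's share (63,000) is divided into 2 shares of 31,500: Jana and Kaspar each take 31,500.
Tavita's share (63,000) passes entirely to Jakob.

Kaspar receives 31,500.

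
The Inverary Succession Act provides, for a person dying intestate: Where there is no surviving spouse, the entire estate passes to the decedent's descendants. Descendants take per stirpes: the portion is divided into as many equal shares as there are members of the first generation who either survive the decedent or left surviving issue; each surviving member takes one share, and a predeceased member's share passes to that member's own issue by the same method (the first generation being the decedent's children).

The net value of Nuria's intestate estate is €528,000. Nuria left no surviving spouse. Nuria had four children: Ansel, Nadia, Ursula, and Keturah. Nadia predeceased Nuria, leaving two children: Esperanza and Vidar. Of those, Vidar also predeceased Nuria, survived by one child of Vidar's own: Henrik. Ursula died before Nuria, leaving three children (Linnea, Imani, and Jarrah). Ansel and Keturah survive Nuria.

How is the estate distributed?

Ansel: €132,000; Esperanza: €66,000; Henrik: €66,000; Linnea: €44,000; Imani: €44,000; Jarrah: €44,000; Keturah: €132,000

The entire €528,000 passes to the descendants.
That amount (€528,000) is divided into 4 shares of €132,000: Ansel and Keturah each take €132,000; Nadia's €132,000 share passes to Nadia's issue; Ursula's €132,000 share passes to Ursula's issue.
Nadia's share (€132,000) is divided into 2 shares of €66,000: Esperanza takes €66,000; Vidar's €66,000 share passes to Vidar's issue.
Vidar's share (€66,000) passes entirely to Henrik.
Ursula's share (€132,000) is divided into 3 shares of €44,000: Linnea, Imani, and Jarrah each take €44,000.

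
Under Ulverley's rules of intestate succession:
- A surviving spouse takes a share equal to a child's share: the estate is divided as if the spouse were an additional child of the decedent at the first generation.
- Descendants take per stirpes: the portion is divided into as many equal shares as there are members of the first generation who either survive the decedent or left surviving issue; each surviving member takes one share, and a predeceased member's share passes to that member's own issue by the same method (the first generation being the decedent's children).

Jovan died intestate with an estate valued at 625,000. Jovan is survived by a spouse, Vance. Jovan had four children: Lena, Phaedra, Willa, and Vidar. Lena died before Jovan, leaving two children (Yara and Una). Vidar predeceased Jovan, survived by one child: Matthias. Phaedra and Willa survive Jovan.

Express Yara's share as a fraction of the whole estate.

The spouse counts as an additional share at the children's level, so there are 5 primary shares of 125,000. Vance takes one such share (125,000).
The children's combined portion (500,000) is divided into 4 shares of 125,000: Phaedra and Willa each take 125,000; Lena's 125,000 share passes to Lena's issue; Vidar's 125,000 share passes to Vidar's issue.
Lena's share (125,000) is divided into 2 shares of 62,500: Yara and Una each take 62,500.
Vidar's share (125,000) passes entirely to Matthias.

Yara receives 1/10 of the estate.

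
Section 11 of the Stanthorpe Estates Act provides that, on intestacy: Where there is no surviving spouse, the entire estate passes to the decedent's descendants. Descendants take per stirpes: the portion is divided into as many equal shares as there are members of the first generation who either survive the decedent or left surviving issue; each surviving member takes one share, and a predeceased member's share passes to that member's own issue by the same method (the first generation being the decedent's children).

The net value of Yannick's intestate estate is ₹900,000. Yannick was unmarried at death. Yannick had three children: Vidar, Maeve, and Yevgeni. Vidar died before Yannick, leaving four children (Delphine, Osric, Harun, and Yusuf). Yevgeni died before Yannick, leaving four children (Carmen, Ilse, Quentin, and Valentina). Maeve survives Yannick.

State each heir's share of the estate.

The entire ₹900,000 passes to the descendants.
That amount (₹900,000) is divided into 3 shares of ₹300,000: Maeve takes ₹300,000; Vidar's ₹300,000 share passes to Vidar's issue; Yevgeni's ₹300,000 share passes to Yevgeni's issue.
Vidar's share (₹300,000) is divided into 4 shares of ₹75,000: Delphine, Osric, Harun, and Yusuf each take ₹75,000.
Yevgeni's share (₹300,000) is divided into 4 shares of ₹75,000: Carmen, Ilse, Quentin, and Valentina each take ₹75,000.

Delphine: ₹75,000; Osric: ₹75,000; Harun: ₹75,000; Yusuf: ₹75,000; Maeve: ₹300,000; Carmen: ₹75,000; Ilse: ₹75,000; Quentin: ₹75,000; Valentina: ₹75,000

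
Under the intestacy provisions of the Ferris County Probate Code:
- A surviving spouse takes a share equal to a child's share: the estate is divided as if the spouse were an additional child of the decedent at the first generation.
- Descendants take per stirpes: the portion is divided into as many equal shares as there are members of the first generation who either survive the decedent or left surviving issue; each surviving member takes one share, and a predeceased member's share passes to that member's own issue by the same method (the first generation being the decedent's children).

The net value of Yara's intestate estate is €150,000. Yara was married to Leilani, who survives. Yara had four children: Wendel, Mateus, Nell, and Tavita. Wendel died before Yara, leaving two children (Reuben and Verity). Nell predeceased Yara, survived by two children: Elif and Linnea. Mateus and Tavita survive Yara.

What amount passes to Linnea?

The spouse counts as an additional share at the children's level, so there are 5 primary shares of €30,000. Leilani takes one such share (€30,000).
The children's combined portion (€120,000) is divided into 4 shares of €30,000: Mateus and Tavita each take €30,000; Wendel's €30,000 share passes to Wendel's issue; Nell's €30,000 share passes to Nell's issue.
Wendel's share (€30,000) is divided into 2 shares of €15,000: Reuben and Verity each take €15,000.
Nell's share (€30,000) is divided into 2 shares of €15,000: Elif and Linnea each take €15,000.

Linnea receives €15,000.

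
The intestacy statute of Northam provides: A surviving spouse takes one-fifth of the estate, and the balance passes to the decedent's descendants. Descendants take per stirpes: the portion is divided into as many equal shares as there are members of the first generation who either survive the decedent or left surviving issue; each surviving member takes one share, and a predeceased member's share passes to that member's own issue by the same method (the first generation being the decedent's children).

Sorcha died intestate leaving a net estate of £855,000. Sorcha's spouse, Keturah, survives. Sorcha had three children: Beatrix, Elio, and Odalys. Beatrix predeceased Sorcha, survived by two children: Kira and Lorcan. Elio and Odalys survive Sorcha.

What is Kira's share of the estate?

Kira receives £114,000.

Keturah takes one-fifth of £855,000 = £171,000. The remaining £684,000 passes to the descendants.
The descendants' portion (£684,000) is divided into 3 shares of £228,000: Elio and Odalys each take £228,000; Beatrix's £228,000 share passes to Beatrix's issue.
Beatrix's share (£228,000) is divided into 2 shares of £114,000: Kira and Lorcan each take £114,000.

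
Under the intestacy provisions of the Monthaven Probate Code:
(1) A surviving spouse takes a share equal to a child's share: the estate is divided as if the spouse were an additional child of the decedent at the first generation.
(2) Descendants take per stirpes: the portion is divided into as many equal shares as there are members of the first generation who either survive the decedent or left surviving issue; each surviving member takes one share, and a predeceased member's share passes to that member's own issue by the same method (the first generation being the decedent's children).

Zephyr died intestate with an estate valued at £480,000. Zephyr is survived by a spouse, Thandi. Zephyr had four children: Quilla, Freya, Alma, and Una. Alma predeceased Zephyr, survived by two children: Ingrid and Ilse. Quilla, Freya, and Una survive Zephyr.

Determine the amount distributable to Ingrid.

The spouse counts as an additional share at the children's level, so there are 5 primary shares of £96,000. Thandi takes one such share (£96,000).
The children's combined portion (£384,000) is divided into 4 shares of £96,000: Quilla, Freya, and Una each take £96,000; Alma's £96,000 share passes to Alma's issue.
Alma's share (£96,000) is divided into 2 shares of £48,000: Ingrid and Ilse each take £48,000.

Ingrid receives £48,000.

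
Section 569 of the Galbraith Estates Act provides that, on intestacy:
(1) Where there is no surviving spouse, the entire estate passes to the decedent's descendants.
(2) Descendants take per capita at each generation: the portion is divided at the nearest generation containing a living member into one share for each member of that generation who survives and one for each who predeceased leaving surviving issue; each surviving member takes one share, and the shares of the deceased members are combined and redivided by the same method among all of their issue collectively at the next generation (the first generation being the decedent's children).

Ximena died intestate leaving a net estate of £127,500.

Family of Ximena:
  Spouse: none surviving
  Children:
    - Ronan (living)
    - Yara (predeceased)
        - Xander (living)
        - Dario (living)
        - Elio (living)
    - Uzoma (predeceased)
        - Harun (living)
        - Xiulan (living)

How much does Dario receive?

Dario receives £17,000.

The entire £127,500 passes to the descendants.
That amount (£127,500) is divided at the children's generation into 3 shares of £42,500. Ronan takes £42,500. The 2 shares of the deceased (Yara and Uzoma) are combined into a pool of £85,000.
That pool (£85,000) is divided at the grandchildren's generation equally among Xander, Dario, Elio, Harun, and Xiulan: £17,000 each.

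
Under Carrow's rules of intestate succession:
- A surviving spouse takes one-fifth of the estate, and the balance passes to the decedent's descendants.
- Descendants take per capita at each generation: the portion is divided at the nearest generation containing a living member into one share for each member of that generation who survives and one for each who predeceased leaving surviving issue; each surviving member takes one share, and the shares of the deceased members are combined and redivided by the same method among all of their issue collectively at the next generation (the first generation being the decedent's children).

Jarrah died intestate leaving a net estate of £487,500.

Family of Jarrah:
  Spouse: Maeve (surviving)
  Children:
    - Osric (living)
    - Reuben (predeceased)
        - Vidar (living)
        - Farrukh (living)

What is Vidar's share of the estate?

Vidar receives £97,500.

Maeve takes one-fifth of £487,500 = £97,500. The remaining £390,000 passes to the descendants.
The descendants' portion (£390,000) is divided at the children's generation into 2 shares of £195,000. Osric takes £195,000. The remaining share for the deceased Reuben (£195,000) is carried to the next generation.
That pool (£195,000) is divided at the grandchildren's generation equally among Vidar and Farrukh: £97,500 each.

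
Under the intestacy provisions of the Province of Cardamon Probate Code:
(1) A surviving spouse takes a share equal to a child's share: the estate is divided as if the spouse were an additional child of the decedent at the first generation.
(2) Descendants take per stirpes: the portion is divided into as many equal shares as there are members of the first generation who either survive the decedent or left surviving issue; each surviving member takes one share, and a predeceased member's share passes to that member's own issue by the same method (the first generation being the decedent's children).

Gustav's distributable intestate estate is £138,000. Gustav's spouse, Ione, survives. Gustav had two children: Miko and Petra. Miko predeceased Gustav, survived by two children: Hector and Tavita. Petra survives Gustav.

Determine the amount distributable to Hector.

The spouse counts as an additional share at the children's level, so there are 3 primary shares of £46,000. Ione takes one such share (£46,000).
The children's combined portion (£92,000) is divided into 2 shares of £46,000: Petra takes £46,000; Miko's £46,000 share passes to Miko's issue.
Miko's share (£46,000) is divided into 2 shares of £23,000: Hector and Tavita each take £23,000.

Hector receives £23,000.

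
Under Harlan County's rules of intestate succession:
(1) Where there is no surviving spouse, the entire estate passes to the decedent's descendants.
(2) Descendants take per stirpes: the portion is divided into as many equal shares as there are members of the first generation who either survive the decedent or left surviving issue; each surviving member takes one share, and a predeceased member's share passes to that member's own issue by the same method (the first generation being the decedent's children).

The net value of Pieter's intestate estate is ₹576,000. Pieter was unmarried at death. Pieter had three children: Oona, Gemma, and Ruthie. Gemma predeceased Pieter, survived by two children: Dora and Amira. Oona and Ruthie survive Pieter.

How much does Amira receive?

Amira receives ₹96,000.

The entire ₹576,000 passes to the descendants.
That amount (₹576,000) is divided into 3 shares of ₹192,000: Oona and Ruthie each take ₹192,000; Gemma's ₹192,000 share passes to Gemma's issue.
Gemma's share (₹192,000) is divided into 2 shares of ₹96,000: Dora and Amira each take ₹96,000.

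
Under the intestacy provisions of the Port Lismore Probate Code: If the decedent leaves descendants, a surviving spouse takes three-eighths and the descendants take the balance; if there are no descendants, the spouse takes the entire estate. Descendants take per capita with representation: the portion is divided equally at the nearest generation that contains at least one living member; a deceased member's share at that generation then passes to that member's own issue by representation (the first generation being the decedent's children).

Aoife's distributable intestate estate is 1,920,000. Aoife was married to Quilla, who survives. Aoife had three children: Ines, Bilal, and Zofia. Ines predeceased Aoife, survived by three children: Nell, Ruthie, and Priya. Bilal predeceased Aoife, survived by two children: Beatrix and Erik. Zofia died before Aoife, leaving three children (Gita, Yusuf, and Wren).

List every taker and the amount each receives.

Quilla takes three-eighths of 1,920,000 = 720,000. The remaining 1,200,000 passes to the descendants.
No child survives, so the initial division is made at the grandchildren's generation.
The descendants' portion (1,200,000) is divided into 8 shares of 150,000: Nell, Ruthie, Priya, Beatrix, Erik, Gita, Yusuf, and Wren each take 150,000.

Quilla: 720,000; Nell: 150,000; Ruthie: 150,000; Priya: 150,000; Beatrix: 150,000; Erik: 150,000; Gita: 150,000; Yusuf: 150,000; Wren: 150,000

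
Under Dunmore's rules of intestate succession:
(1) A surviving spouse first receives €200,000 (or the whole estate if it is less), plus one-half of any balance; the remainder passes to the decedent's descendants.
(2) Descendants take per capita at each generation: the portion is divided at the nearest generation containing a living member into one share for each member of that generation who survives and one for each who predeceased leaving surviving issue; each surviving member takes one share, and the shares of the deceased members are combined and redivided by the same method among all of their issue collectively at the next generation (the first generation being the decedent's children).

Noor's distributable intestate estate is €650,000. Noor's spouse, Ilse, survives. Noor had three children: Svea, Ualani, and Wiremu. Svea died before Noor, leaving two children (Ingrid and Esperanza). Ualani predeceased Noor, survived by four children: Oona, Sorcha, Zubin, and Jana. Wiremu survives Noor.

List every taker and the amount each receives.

Ilse: €425,000; Ingrid: €25,000; Esperanza: €25,000; Oona: €25,000; Sorcha: €25,000; Zubin: €25,000; Jana: €25,000; Wiremu: €75,000

Ilse first takes €200,000, leaving a balance of €450,000. Ilse then takes one-half of the balance (€225,000), for a total of €425,000. The remaining €225,000 passes to the descendants.
The descendants' portion (€225,000) is divided at the children's generation into 3 shares of €75,000. Wiremu takes €75,000. The 2 shares of the deceased (Svea and Ualani) are combined into a pool of €150,000.
That pool (€150,000) is divided at the grandchildren's generation equally among Ingrid, Esperanza, Oona, Sorcha, Zubin, and Jana: €25,000 each.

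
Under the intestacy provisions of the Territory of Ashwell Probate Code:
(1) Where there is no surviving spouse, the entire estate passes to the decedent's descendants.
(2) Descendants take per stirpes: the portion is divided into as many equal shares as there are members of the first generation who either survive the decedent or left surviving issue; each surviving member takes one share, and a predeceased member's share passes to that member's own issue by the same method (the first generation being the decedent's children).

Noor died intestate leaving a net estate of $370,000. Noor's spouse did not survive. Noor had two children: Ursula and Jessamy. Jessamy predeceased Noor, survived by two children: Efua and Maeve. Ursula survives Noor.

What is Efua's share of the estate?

The entire $370,000 passes to the descendants.
That amount ($370,000) is divided into 2 shares of $185,000: Ursula takes $185,000; Jessamy's $185,000 share passes to Jessamy's issue.
Jessamy's share ($185,000) is divided into 2 shares of $92,500: Efua and Maeve each take $92,500.

Efua receives $92,500.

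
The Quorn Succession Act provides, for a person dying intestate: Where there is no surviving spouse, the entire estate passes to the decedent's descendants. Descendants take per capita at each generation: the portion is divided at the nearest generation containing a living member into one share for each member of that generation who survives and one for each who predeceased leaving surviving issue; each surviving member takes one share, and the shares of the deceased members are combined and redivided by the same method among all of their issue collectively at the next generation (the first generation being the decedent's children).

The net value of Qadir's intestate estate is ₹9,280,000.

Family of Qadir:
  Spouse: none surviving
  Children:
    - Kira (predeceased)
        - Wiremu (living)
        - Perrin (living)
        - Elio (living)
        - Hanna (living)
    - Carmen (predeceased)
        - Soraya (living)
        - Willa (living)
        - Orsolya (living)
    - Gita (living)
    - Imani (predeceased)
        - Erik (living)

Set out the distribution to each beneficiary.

Wiremu: ₹870,000; Perrin: ₹870,000; Elio: ₹870,000; Hanna: ₹870,000; Soraya: ₹870,000; Willa: ₹870,000; Orsolya: ₹870,000; Gita: ₹2,320,000; Erik: ₹870,000

The entire ₹9,280,000 passes to the descendants.
That amount (₹9,280,000) is divided at the children's generation into 4 shares of ₹2,320,000. Gita takes ₹2,320,000. The 3 shares of the deceased (Kira, Carmen, and Imani) are combined into a pool of ₹6,960,000.
That pool (₹6,960,000) is divided at the grandchildren's generation equally among Wiremu, Perrin, Elio, Hanna, Soraya, Willa, Orsolya, and Erik: ₹870,000 each.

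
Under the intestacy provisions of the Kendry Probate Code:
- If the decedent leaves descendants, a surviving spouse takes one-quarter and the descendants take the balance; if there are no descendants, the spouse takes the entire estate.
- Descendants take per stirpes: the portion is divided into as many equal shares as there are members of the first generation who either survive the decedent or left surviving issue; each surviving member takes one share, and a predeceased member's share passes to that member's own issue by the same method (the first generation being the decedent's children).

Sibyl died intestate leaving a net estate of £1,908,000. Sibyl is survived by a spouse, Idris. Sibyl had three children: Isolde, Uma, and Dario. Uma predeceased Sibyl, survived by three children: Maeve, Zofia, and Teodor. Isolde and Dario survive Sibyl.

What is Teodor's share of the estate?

Teodor receives £159,000.

Idris takes one-quarter of £1,908,000 = £477,000. The remaining £1,431,000 passes to the descendants.
The descendants' portion (£1,431,000) is divided into 3 shares of £477,000: Isolde and Dario each take £477,000; Uma's £477,000 share passes to Uma's issue.
Uma's share (£477,000) is divided into 3 shares of £159,000: Maeve, Zofia, and Teodor each take £159,000.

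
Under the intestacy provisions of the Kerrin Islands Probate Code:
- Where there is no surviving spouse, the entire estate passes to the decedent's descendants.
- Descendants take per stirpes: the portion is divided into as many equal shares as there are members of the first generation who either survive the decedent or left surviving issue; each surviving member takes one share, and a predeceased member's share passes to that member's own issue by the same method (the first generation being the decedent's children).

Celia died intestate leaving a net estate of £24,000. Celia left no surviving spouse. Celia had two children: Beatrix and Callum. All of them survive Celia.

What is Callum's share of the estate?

The entire £24,000 passes to the descendants.
That amount (£24,000) is divided into 2 shares of £12,000: Beatrix and Callum each take £12,000.

Callum receives £12,000.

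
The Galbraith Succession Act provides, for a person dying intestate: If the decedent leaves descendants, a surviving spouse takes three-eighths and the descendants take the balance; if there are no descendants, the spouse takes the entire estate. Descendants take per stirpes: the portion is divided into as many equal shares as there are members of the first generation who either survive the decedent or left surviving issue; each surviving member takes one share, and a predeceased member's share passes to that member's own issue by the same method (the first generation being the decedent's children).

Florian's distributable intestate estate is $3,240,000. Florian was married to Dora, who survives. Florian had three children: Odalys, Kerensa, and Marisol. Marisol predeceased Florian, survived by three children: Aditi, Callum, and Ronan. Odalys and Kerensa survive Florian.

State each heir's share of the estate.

Dora takes three-eighths of $3,240,000 = $1,215,000. The remaining $2,025,000 passes to the descendants.
The descendants' portion ($2,025,000) is divided into 3 shares of $675,000: Odalys and Kerensa each take $675,000; Marisol's $675,000 share passes to Marisol's issue.
Marisol's share ($675,000) is divided into 3 shares of $225,000: Aditi, Callum, and Ronan each take $225,000.

Dora: $1,215,000; Odalys: $675,000; Kerensa: $675,000; Aditi: $225,000; Callum: $225,000; Ronan: $225,000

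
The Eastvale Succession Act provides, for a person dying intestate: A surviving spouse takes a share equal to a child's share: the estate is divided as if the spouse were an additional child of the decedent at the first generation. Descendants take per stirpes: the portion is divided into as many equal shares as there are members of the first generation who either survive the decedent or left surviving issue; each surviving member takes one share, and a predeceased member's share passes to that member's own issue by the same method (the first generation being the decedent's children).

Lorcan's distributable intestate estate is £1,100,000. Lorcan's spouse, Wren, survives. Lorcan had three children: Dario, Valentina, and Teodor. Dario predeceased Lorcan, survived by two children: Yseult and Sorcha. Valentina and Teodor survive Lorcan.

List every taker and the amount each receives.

Wren: £275,000; Yseult: £137,500; Sorcha: £137,500; Valentina: £275,000; Teodor: £275,000

The spouse counts as an additional share at the children's level, so there are 4 primary shares of £275,000. Wren takes one such share (£275,000).
The children's combined portion (£825,000) is divided into 3 shares of £275,000: Valentina and Teodor each take £275,000; Dario's £275,000 share passes to Dario's issue.
Dario's share (£275,000) is divided into 2 shares of £137,500: Yseult and Sorcha each take £137,500.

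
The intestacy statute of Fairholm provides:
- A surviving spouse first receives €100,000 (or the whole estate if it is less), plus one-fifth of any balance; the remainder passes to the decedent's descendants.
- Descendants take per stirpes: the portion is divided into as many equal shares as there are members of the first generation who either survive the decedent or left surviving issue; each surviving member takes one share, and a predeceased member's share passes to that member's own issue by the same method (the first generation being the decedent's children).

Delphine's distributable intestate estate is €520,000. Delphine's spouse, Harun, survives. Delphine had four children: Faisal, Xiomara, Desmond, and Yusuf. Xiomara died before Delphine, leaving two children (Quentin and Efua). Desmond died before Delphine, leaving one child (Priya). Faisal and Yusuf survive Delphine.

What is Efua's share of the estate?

Harun first takes €100,000, leaving a balance of €420,000. Harun then takes one-fifth of the balance (€84,000), for a total of €184,000. The remaining €336,000 passes to the descendants.
The descendants' portion (€336,000) is divided into 4 shares of €84,000: Faisal and Yusuf each take €84,000; Xiomara's €84,000 share passes to Xiomara's issue; Desmond's €84,000 share passes to Desmond's issue.
Xiomara's share (€84,000) is divided into 2 shares of €42,000: Quentin and Efua each take €42,000.
Desmond's share (€84,000) passes entirely to Priya.

Efua receives €42,000.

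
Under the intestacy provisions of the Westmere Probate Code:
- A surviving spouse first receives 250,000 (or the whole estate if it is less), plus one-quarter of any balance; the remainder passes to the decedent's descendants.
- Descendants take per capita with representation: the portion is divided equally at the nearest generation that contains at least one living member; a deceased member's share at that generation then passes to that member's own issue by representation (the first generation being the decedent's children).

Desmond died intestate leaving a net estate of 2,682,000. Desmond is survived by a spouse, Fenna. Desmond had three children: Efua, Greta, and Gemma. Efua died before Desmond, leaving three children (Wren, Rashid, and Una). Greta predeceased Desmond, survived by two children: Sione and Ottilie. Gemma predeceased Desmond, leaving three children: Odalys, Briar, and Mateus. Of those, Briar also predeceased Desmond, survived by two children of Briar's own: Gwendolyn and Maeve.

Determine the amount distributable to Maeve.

Maeve receives 114,000.

Fenna first takes 250,000, leaving a balance of 2,432,000. Fenna then takes one-quarter of the balance (608,000), for a total of 858,000. The remaining 1,824,000 passes to the descendants.
No child survives, so the initial division is made at the grandchildren's generation.
The descendants' portion (1,824,000) is divided into 8 shares of 228,000: Wren, Rashid, Una, Sione, Ottilie, Odalys, and Mateus each take 228,000; Briar's 228,000 share passes to Briar's issue.
Briar's share (228,000) is divided into 2 shares of 114,000: Gwendolyn and Maeve each take 114,000.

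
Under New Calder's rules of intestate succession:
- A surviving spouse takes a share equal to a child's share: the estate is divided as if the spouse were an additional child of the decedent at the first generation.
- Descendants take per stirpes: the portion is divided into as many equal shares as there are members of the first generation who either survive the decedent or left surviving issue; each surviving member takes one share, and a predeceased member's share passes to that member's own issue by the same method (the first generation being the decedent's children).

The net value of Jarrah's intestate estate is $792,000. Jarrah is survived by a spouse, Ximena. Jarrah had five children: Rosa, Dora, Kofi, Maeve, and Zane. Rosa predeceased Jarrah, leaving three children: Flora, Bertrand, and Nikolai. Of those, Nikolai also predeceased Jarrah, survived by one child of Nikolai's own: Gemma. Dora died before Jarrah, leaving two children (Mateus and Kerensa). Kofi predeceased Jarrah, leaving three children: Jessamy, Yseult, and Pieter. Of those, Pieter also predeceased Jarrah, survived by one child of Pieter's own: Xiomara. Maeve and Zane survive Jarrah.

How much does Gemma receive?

The spouse counts as an additional share at the children's level, so there are 6 primary shares of $132,000. Ximena takes one such share ($132,000).
The children's combined portion ($660,000) is divided into 5 shares of $132,000: Maeve and Zane each take $132,000; Rosa's $132,000 share passes to Rosa's issue; Dora's $132,000 share passes to Dora's issue; Kofi's $132,000 share passes to Kofi's issue.
Rosa's share ($132,000) is divided into 3 shares of $44,000: Flora and Bertrand each take $44,000; Nikolai's $44,000 share passes to Nikolai's issue.
Nikolai's share ($44,000) passes entirely to Gemma.
Dora's share ($132,000) is divided into 2 shares of $66,000: Mateus and Kerensa each take $66,000.
Kofi's share ($132,000) is divided into 3 shares of $44,000: Jessamy and Yseult each take $44,000; Pieter's $44,000 share passes to Pieter's issue.
Pieter's share ($44,000) passes entirely to Xiomara.

Gemma receives $44,000.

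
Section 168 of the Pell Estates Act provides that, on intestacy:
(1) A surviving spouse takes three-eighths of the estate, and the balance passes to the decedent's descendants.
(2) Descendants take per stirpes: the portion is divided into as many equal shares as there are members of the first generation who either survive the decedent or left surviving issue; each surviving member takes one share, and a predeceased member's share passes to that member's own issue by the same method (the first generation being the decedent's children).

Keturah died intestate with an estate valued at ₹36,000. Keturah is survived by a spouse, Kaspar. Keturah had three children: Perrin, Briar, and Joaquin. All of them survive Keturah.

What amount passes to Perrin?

Kaspar takes three-eighths of ₹36,000 = ₹13,500. The remaining ₹22,500 passes to the descendants.
The descendants' portion (₹22,500) is divided into 3 shares of ₹7,500: Perrin, Briar, and Joaquin each take ₹7,500.

Perrin receives ₹7,500.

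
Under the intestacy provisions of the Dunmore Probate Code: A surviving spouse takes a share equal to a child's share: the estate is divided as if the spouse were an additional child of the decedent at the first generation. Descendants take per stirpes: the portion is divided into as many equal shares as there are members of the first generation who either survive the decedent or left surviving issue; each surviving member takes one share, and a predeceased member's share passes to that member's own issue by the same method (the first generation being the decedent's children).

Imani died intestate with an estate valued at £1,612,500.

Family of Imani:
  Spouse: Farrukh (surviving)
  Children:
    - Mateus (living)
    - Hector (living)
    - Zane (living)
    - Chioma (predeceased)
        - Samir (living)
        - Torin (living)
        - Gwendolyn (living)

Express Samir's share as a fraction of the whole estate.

Samir receives 1/15 of the estate.

The spouse counts as an additional share at the children's level, so there are 5 primary shares of £322,500. Farrukh takes one such share (£322,500).
The children's combined portion (£1,290,000) is divided into 4 shares of £322,500: Mateus, Hector, and Zane each take £322,500; Chioma's £322,500 share passes to Chioma's issue.
Chioma's share (£322,500) is divided into 3 shares of £107,500: Samir, Torin, and Gwendolyn each take £107,500.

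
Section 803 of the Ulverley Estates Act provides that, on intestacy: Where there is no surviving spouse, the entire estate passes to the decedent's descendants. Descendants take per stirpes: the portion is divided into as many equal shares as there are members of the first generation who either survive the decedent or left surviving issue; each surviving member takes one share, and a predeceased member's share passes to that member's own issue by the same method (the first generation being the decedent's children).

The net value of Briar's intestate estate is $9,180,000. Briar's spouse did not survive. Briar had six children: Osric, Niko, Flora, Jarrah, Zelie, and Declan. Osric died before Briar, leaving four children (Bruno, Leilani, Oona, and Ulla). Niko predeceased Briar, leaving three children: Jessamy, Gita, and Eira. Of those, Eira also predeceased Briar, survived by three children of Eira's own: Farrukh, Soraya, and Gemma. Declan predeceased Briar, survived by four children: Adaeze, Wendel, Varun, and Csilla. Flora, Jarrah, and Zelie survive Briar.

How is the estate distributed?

Bruno: $382,500; Leilani: $382,500; Oona: $382,500; Ulla: $382,500; Jessamy: $510,000; Gita: $510,000; Farrukh: $170,000; Soraya: $170,000; Gemma: $170,000; Flora: $1,530,000; Jarrah: $1,530,000; Zelie: $1,530,000; Adaeze: $382,500; Wendel: $382,500; Varun: $382,500; Csilla: $382,500

The entire $9,180,000 passes to the descendants.
That amount ($9,180,000) is divided into 6 shares of $1,530,000: Flora, Jarrah, and Zelie each take $1,530,000; Osric's $1,530,000 share passes to Osric's issue; Niko's $1,530,000 share passes to Niko's issue; Declan's $1,530,000 share passes to Declan's issue.
Osric's share ($1,530,000) is divided into 4 shares of $382,500: Bruno, Leilani, Oona, and Ulla each take $382,500.
Niko's share ($1,530,000) is divided into 3 shares of $510,000: Jessamy and Gita each take $510,000; Eira's $510,000 share passes to Eira's issue.
Eira's share ($510,000) is divided into 3 shares of $170,000: Farrukh, Soraya, and Gemma each take $170,000.
Declan's share ($1,530,000) is divided into 4 shares of $382,500: Adaeze, Wendel, Varun, and Csilla each take $382,500.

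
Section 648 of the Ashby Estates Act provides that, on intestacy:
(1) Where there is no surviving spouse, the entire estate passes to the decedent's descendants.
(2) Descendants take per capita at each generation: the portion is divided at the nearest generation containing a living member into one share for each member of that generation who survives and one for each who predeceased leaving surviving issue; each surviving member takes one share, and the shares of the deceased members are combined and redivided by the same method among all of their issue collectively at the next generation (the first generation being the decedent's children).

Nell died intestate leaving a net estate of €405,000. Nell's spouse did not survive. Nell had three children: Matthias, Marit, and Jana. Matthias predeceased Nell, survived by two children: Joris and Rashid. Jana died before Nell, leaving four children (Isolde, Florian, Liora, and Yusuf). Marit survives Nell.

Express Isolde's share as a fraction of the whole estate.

The entire €405,000 passes to the descendants.
That amount (€405,000) is divided at the children's generation into 3 shares of €135,000. Marit takes €135,000. The 2 shares of the deceased (Matthias and Jana) are combined into a pool of €270,000.
That pool (€270,000) is divided at the grandchildren's generation equally among Joris, Rashid, Isolde, Florian, Liora, and Yusuf: €45,000 each.

Isolde receives 1/9 of the estate.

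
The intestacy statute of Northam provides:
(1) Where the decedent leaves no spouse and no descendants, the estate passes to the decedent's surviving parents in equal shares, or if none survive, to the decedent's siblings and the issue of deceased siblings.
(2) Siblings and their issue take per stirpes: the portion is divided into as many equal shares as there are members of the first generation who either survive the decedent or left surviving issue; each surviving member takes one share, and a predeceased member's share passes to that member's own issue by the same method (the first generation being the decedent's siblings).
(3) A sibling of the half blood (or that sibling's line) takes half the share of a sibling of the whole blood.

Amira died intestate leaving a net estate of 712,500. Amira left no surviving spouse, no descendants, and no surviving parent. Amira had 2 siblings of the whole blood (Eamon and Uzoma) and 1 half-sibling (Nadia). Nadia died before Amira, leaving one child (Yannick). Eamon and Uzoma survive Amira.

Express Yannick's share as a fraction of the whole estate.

Yannick receives 1/5 of the estate.

The entire 712,500 passes to the siblings and their issue.
Counting each half-blood sibling's line as half a unit, there are 5/2 units in 712,500, so one unit is 285,000. Whole-blood lines (Eamon and Uzoma) take 285,000 each; half-blood lines (Nadia) take 142,500 each.
Nadia's share (142,500) passes entirely to Yannick.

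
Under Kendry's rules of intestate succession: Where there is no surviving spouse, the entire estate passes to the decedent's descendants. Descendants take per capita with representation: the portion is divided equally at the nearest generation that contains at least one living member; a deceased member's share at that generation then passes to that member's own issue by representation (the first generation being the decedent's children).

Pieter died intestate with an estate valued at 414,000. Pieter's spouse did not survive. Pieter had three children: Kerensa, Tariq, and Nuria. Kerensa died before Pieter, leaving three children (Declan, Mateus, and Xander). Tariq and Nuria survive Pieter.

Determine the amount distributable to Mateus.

Mateus receives 46,000.

The entire 414,000 passes to the descendants.
That amount (414,000) is divided into 3 shares of 138,000: Tariq and Nuria each take 138,000; Kerensa's 138,000 share passes to Kerensa's issue.
Kerensa's share (138,000) is divided into 3 shares of 46,000: Declan, Mateus, and Xander each take 46,000.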